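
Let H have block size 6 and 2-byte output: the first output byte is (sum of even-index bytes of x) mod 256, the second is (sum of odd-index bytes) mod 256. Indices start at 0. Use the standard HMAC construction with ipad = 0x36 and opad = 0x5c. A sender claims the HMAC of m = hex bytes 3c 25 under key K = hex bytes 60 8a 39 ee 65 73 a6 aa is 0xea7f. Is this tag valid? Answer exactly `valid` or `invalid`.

Key hex bytes 60 8a 39 ee 65 73 a6 aa is 8 bytes > B = 6, so hash it first: H(key) = a4 95, then zero-pad to 6 bytes: K' = a4 95 00 00 00 00.
K' ⊕ ipad = 92 a3 36 36 36 36; K' ⊕ opad = f8 c9 5c 5c 5c 5c.
Inner hash: even-index sum = 314 mod 256 = 58; odd-index sum = 308 mod 256 = 52 → 3a 34.
Outer hash (recomputed tag): even-index sum = 490 mod 256 = 234; odd-index sum = 437 mod 256 = 181 → ea b5.
Recomputed tag = eab5; claimed = ea7f → mismatch.

invalid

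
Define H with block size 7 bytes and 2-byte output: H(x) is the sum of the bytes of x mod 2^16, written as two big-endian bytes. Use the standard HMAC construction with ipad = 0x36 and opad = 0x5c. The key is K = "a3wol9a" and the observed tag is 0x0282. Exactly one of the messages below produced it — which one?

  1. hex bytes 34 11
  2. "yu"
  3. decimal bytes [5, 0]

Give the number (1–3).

Key "a3wol9a" = 61 33 77 6f 6c 39 61 is exactly B = 7 bytes: K' = 61 33 77 6f 6c 39 61.
K' ⊕ ipad = 57 05 41 59 5a 0f 57; K' ⊕ opad = 3d 6f 2b 33 30 65 3d.
m1: inner = H(57 05 41 59 5a 0f 57 34 11) = 01 fb; tag = H(3d 6f 2b 33 30 65 3d 01 fb) = 02d8
m2: inner = H(57 05 41 59 5a 0f 57 79 75) = 02 a4; tag = H(3d 6f 2b 33 30 65 3d 02 a4) = 0282 ← matches
m3: inner = H(57 05 41 59 5a 0f 57 05 00) = 01 bb; tag = H(3d 6f 2b 33 30 65 3d 01 bb) = 0298

2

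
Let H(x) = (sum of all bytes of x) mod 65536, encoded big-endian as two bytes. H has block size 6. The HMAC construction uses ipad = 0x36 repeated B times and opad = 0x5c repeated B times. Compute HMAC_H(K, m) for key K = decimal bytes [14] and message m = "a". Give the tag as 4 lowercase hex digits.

Key decimal bytes [14] = 0e is 1 byte ≤ B = 6; zero-pad to 6 bytes: K' = 0e 00 00 00 00 00.
K' ⊕ ipad = 38 36 36 36 36 36.  K' ⊕ opad = 52 5c 5c 5c 5c 5c.
Inner input = (K'⊕ipad) ∥ m = 38 36 36 36 36 36 ∥ 61.
Inner hash: sum = 56+54+54+54+54+54+97 = 423 → 01 a7.
Outer input = (K'⊕opad) ∥ inner = 52 5c 5c 5c 5c 5c ∥ 01 a7.
Outer hash (tag): sum = 82+92+92+92+92+92+1+167 = 710 → 02 c6.

02c6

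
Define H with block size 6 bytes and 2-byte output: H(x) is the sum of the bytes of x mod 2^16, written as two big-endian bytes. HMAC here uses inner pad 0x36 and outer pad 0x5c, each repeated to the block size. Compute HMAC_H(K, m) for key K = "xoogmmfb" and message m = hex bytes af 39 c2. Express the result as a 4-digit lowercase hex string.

Key "xoogmmfb" = 78 6f 6f 67 6d 6d 66 62 is 8 bytes > B = 6, so hash it first: H(key) = 03 5f, then zero-pad to 6 bytes: K' = 03 5f 00 00 00 00.
K' ⊕ ipad = 35 69 36 36 36 36.  K' ⊕ opad = 5f 03 5c 5c 5c 5c.
Inner input = (K'⊕ipad) ∥ m = 35 69 36 36 36 36 ∥ af 39 c2.
Inner hash: sum = 53+105+54+54+54+54+175+57+194 = 800 → 03 20.
Outer input = (K'⊕opad) ∥ inner = 5f 03 5c 5c 5c 5c ∥ 03 20.
Outer hash (tag): sum = 95+3+92+92+92+92+3+32 = 501 → 01 f5.

01f5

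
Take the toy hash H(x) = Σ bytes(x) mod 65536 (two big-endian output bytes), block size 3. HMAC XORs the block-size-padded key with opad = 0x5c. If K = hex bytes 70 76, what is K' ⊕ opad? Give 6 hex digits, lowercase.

Key hex bytes 70 76 is 2 bytes ≤ B = 3; zero-pad to 3 bytes: K' = 70 76 00.
XOR each byte with 0x5c: 70⊕5c=2c, 76⊕5c=2a, 00⊕5c=5c.

2c2a5c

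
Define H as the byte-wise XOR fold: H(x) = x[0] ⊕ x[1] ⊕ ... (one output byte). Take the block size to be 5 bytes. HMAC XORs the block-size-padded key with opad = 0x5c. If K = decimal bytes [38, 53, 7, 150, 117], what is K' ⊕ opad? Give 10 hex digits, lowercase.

Key decimal bytes [38, 53, 7, 150, 117] = 26 35 07 96 75 is exactly B = 5 bytes: K' = 26 35 07 96 75.
XOR each byte with 0x5c: 26⊕5c=7a, 35⊕5c=69, 07⊕5c=5b, 96⊕5c=ca, 75⊕5c=29.

7a695bca29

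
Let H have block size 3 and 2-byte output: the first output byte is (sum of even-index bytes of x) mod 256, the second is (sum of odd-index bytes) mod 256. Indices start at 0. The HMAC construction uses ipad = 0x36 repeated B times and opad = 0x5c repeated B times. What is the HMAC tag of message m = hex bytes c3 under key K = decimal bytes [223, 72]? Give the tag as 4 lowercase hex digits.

Key decimal bytes [223, 72] = df 48 is 2 bytes ≤ B = 3; zero-pad to 3 bytes: K' = df 48 00.
K' ⊕ ipad = e9 7e 36.  K' ⊕ opad = 83 14 5c.
Inner input = (K'⊕ipad) ∥ m = e9 7e 36 ∥ c3.
Inner hash: even-index sum = 287 mod 256 = 31; odd-index sum = 321 mod 256 = 65 → 1f 41.
Outer input = (K'⊕opad) ∥ inner = 83 14 5c ∥ 1f 41.
Outer hash (tag): even-index sum = 288 mod 256 = 32; odd-index sum = 51 mod 256 = 51 → 20 33.

2033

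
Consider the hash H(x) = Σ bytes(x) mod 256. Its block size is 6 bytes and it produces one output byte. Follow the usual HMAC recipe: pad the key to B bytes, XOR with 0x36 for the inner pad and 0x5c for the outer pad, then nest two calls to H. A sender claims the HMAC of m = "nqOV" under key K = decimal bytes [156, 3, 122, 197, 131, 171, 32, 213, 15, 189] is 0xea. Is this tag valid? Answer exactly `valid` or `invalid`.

Key decimal bytes [156, 3, 122, 197, 131, 171, 32, 213, 15, 189] = 9c 03 7a c5 83 ab 20 d5 0f bd is 10 bytes > B = 6, so hash it first: H(key) = cd, then zero-pad to 6 bytes: K' = cd 00 00 00 00 00.
K' ⊕ ipad = fb 36 36 36 36 36; K' ⊕ opad = 91 5c 5c 5c 5c 5c.
Inner hash: sum = 251+54+54+54+54+54+110+113+79+86 = 909; mod 256 = 141 → 8d.
Outer hash (recomputed tag): sum = 145+92+92+92+92+92+141 = 746; mod 256 = 234 → ea.
Recomputed tag = ea; claimed = ea → match.

valid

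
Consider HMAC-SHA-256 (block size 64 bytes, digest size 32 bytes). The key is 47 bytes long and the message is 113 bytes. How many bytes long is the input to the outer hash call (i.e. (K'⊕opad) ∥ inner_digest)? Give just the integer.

Key is 47 ≤ 64 bytes, zero-padded: |K'| = 64.
Outer input = (K'⊕opad) ∥ H(inner) → 64 + 32 = 96 bytes.

96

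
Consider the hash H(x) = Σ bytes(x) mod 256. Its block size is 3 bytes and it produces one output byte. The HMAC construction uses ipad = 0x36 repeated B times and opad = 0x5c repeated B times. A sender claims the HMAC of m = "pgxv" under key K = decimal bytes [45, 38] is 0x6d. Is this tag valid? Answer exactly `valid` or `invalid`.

Key decimal bytes [45, 38] = 2d 26 is 2 bytes ≤ B = 3; zero-pad to 3 bytes: K' = 2d 26 00.
K' ⊕ ipad = 1b 10 36; K' ⊕ opad = 71 7a 5c.
Inner hash: sum = 27+16+54+112+103+120+118 = 550; mod 256 = 38 → 26.
Outer hash (recomputed tag): sum = 113+122+92+38 = 365; mod 256 = 109 → 6d.
Recomputed tag = 6d; claimed = 6d → match.

valid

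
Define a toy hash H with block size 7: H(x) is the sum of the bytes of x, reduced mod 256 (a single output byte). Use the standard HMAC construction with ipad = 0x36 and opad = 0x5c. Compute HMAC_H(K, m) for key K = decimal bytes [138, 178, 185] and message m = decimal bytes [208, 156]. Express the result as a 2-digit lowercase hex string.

Key decimal bytes [138, 178, 185] = 8a b2 b9 is 3 bytes ≤ B = 7; zero-pad to 7 bytes: K' = 8a b2 b9 00 00 00 00.
K' ⊕ ipad = bc 84 8f 36 36 36 36.  K' ⊕ opad = d6 ee e5 5c 5c 5c 5c.
Inner input = (K'⊕ipad) ∥ m = bc 84 8f 36 36 36 36 ∥ d0 9c.
Inner hash: sum = 188+132+143+54+54+54+54+208+156 = 1043; mod 256 = 19 → 13.
Outer input = (K'⊕opad) ∥ inner = d6 ee e5 5c 5c 5c 5c ∥ 13.
Outer hash (tag): sum = 214+238+229+92+92+92+92+19 = 1068; mod 256 = 44 → 2c.

2c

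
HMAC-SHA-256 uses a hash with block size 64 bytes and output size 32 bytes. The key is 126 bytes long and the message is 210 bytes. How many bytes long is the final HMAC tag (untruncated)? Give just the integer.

32

The tag is one SHA-256 digest: 32 bytes.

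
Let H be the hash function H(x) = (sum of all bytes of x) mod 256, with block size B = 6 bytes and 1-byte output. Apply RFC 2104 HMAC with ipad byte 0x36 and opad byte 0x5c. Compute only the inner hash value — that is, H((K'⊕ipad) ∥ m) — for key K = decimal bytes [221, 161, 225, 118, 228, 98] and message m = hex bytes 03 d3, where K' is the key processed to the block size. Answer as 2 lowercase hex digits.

95

Key decimal bytes [221, 161, 225, 118, 228, 98] = dd a1 e1 76 e4 62 is exactly B = 6 bytes: K' = dd a1 e1 76 e4 62.
K' ⊕ ipad = eb 97 d7 40 d2 54.
Inner input = eb 97 d7 40 d2 54 ∥ 03 d3.
Inner hash: sum = 235+151+215+64+210+84+3+211 = 1173; mod 256 = 149 → 95.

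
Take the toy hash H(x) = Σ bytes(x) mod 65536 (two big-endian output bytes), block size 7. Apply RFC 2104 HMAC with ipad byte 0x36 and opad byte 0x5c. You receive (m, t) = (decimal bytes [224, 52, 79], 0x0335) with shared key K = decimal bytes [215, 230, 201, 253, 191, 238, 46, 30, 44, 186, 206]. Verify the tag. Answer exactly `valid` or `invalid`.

Key decimal bytes [215, 230, 201, 253, 191, 238, 46, 30, 44, 186, 206] = d7 e6 c9 fd bf ee 2e 1e 2c ba ce is 11 bytes > B = 7, so hash it first: H(key) = 07 30, then zero-pad to 7 bytes: K' = 07 30 00 00 00 00 00.
K' ⊕ ipad = 31 06 36 36 36 36 36; K' ⊕ opad = 5b 6c 5c 5c 5c 5c 5c.
Inner hash: sum = 49+6+54+54+54+54+54+224+52+79 = 680 → 02 a8.
Outer hash (recomputed tag): sum = 91+108+92+92+92+92+92+2+168 = 829 → 03 3d.
Recomputed tag = 033d; claimed = 0335 → mismatch.

invalid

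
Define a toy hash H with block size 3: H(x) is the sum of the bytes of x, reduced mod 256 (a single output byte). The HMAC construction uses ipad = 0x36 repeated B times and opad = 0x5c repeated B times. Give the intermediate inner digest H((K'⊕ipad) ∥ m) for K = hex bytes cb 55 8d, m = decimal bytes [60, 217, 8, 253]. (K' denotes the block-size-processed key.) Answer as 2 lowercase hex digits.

Key hex bytes cb 55 8d is exactly B = 3 bytes: K' = cb 55 8d.
K' ⊕ ipad = fd 63 bb.
Inner input = fd 63 bb ∥ 3c d9 08 fd.
Inner hash: sum = 253+99+187+60+217+8+253 = 1077; mod 256 = 53 → 35.

35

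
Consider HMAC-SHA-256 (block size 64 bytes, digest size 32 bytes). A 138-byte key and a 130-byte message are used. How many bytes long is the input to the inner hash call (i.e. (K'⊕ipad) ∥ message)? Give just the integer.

194

Key is 138 > 64 bytes, so it is hashed to 32 bytes then zero-padded to 64: |K'| = 64.
Inner input = (K'⊕ipad) ∥ m → 64 + 130 = 194 bytes.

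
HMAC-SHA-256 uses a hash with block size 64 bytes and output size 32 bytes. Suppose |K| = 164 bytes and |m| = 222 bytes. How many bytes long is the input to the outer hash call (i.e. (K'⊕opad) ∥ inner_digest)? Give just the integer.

Key is 164 > 64 bytes, so it is hashed to 32 bytes then zero-padded to 64: |K'| = 64.
Outer input = (K'⊕opad) ∥ H(inner) → 64 + 32 = 96 bytes.

96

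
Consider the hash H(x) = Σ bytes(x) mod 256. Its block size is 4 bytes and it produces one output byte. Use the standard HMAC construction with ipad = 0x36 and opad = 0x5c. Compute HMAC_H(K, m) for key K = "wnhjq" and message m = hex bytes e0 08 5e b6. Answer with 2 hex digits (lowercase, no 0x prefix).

44

Key "wnhjq" = 77 6e 68 6a 71 is 5 bytes > B = 4, so hash it first: H(key) = 28, then zero-pad to 4 bytes: K' = 28 00 00 00.
K' ⊕ ipad = 1e 36 36 36.  K' ⊕ opad = 74 5c 5c 5c.
Inner input = (K'⊕ipad) ∥ m = 1e 36 36 36 ∥ e0 08 5e b6.
Inner hash: sum = 30+54+54+54+224+8+94+182 = 700; mod 256 = 188 → bc.
Outer input = (K'⊕opad) ∥ inner = 74 5c 5c 5c ∥ bc.
Outer hash (tag): sum = 116+92+92+92+188 = 580; mod 256 = 68 → 44.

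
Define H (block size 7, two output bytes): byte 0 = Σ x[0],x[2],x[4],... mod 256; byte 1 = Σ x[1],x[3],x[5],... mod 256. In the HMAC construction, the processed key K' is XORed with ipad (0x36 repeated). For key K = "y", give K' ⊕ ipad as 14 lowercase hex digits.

Key "y" = 79 is 1 byte ≤ B = 7; zero-pad to 7 bytes: K' = 79 00 00 00 00 00 00.
XOR each byte with 0x36: 79⊕36=4f, 00⊕36=36, 00⊕36=36, 00⊕36=36, 00⊕36=36, 00⊕36=36, 00⊕36=36.

4f363636363636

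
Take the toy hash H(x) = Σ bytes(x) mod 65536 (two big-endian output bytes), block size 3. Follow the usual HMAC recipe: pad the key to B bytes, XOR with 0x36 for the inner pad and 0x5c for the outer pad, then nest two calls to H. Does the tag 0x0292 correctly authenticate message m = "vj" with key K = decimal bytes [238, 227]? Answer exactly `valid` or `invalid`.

valid

Key decimal bytes [238, 227] = ee e3 is 2 bytes ≤ B = 3; zero-pad to 3 bytes: K' = ee e3 00.
K' ⊕ ipad = d8 d5 36; K' ⊕ opad = b2 bf 5c.
Inner hash: sum = 216+213+54+118+106 = 707 → 02 c3.
Outer hash (recomputed tag): sum = 178+191+92+2+195 = 658 → 02 92.
Recomputed tag = 0292; claimed = 0292 → match.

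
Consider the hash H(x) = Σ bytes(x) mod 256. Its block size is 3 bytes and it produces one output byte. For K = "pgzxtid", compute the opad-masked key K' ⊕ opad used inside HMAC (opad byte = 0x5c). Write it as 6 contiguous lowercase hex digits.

Key "pgzxtid" = 70 67 7a 78 74 69 64 is 7 bytes > B = 3, so hash it first: H(key) = 0a, then zero-pad to 3 bytes: K' = 0a 00 00.
XOR each byte with 0x5c: 0a⊕5c=56, 00⊕5c=5c, 00⊕5c=5c.

565c5c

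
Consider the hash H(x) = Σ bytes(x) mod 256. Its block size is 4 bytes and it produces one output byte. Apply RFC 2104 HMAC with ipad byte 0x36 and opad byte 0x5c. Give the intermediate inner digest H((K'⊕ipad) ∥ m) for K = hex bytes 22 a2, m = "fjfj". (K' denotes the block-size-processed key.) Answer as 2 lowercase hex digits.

Key hex bytes 22 a2 is 2 bytes ≤ B = 4; zero-pad to 4 bytes: K' = 22 a2 00 00.
K' ⊕ ipad = 14 94 36 36.
Inner input = 14 94 36 36 ∥ 66 6a 66 6a.
Inner hash: sum = 20+148+54+54+102+106+102+106 = 692; mod 256 = 180 → b4.

b4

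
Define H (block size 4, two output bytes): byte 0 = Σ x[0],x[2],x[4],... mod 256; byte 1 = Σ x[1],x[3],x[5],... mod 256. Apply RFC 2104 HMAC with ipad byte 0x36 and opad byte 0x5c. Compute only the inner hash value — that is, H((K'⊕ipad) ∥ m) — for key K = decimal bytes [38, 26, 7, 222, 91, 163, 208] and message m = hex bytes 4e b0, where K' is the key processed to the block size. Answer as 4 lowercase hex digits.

Key decimal bytes [38, 26, 7, 222, 91, 163, 208] = 26 1a 07 de 5b a3 d0 is 7 bytes > B = 4, so hash it first: H(key) = 58 9b, then zero-pad to 4 bytes: K' = 58 9b 00 00.
K' ⊕ ipad = 6e ad 36 36.
Inner input = 6e ad 36 36 ∥ 4e b0.
Inner hash: even-index sum = 242 mod 256 = 242; odd-index sum = 403 mod 256 = 147 → f2 93.

f293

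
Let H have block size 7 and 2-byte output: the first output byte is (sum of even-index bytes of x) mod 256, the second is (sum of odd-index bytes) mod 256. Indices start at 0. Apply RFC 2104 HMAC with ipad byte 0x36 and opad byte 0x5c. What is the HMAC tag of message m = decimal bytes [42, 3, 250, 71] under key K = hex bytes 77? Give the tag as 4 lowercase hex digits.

Key hex bytes 77 is 1 byte ≤ B = 7; zero-pad to 7 bytes: K' = 77 00 00 00 00 00 00.
K' ⊕ ipad = 41 36 36 36 36 36 36.  K' ⊕ opad = 2b 5c 5c 5c 5c 5c 5c.
Inner input = (K'⊕ipad) ∥ m = 41 36 36 36 36 36 36 ∥ 2a 03 fa 47.
Inner hash: even-index sum = 301 mod 256 = 45; odd-index sum = 454 mod 256 = 198 → 2d c6.
Outer input = (K'⊕opad) ∥ inner = 2b 5c 5c 5c 5c 5c 5c ∥ 2d c6.
Outer hash (tag): even-index sum = 517 mod 256 = 5; odd-index sum = 321 mod 256 = 65 → 05 41.

0541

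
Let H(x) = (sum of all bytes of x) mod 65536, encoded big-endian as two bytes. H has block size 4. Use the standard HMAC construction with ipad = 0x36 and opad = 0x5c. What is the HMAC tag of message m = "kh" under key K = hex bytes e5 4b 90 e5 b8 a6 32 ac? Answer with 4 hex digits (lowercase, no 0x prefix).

0217

Key hex bytes e5 4b 90 e5 b8 a6 32 ac is 8 bytes > B = 4, so hash it first: H(key) = 04 e1, then zero-pad to 4 bytes: K' = 04 e1 00 00.
K' ⊕ ipad = 32 d7 36 36.  K' ⊕ opad = 58 bd 5c 5c.
Inner input = (K'⊕ipad) ∥ m = 32 d7 36 36 ∥ 6b 68.
Inner hash: sum = 50+215+54+54+107+104 = 584 → 02 48.
Outer input = (K'⊕opad) ∥ inner = 58 bd 5c 5c ∥ 02 48.
Outer hash (tag): sum = 88+189+92+92+2+72 = 535 → 02 17.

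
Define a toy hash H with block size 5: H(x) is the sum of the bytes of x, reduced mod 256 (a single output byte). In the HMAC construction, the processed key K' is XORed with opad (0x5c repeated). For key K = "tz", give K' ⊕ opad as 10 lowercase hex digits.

Key "tz" = 74 7a is 2 bytes ≤ B = 5; zero-pad to 5 bytes: K' = 74 7a 00 00 00.
XOR each byte with 0x5c: 74⊕5c=28, 7a⊕5c=26, 00⊕5c=5c, 00⊕5c=5c, 00⊕5c=5c.

28265c5c5c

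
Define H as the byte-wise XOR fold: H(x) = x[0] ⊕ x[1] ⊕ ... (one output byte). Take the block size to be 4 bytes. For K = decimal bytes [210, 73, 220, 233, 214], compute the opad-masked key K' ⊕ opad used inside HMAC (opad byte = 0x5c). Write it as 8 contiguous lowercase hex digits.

Key decimal bytes [210, 73, 220, 233, 214] = d2 49 dc e9 d6 is 5 bytes > B = 4, so hash it first: H(key) = 78, then zero-pad to 4 bytes: K' = 78 00 00 00.
XOR each byte with 0x5c: 78⊕5c=24, 00⊕5c=5c, 00⊕5c=5c, 00⊕5c=5c.

245c5c5c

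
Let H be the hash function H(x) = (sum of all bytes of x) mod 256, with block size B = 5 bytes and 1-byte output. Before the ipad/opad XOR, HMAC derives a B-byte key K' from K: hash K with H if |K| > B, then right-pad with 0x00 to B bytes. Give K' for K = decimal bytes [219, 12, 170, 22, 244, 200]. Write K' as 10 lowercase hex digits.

|K| = 6 > B = 5, so first hash the key.
H(K): sum = 219+12+170+22+244+200 = 867; mod 256 = 99 → 63.
Zero-pad H(K) = 63 to 5 bytes: K' = 63 00 00 00 00.

6300000000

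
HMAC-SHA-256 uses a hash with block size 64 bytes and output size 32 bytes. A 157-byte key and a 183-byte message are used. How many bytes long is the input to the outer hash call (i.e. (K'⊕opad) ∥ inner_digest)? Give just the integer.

Key is 157 > 64 bytes, so it is hashed to 32 bytes then zero-padded to 64: |K'| = 64.
Outer input = (K'⊕opad) ∥ H(inner) → 64 + 32 = 96 bytes.

96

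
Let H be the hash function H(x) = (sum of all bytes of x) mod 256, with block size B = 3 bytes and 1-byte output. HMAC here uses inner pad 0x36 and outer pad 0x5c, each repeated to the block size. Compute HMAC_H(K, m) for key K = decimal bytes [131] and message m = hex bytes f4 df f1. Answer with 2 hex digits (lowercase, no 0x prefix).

7c

Key decimal bytes [131] = 83 is 1 byte ≤ B = 3; zero-pad to 3 bytes: K' = 83 00 00.
K' ⊕ ipad = b5 36 36.  K' ⊕ opad = df 5c 5c.
Inner input = (K'⊕ipad) ∥ m = b5 36 36 ∥ f4 df f1.
Inner hash: sum = 181+54+54+244+223+241 = 997; mod 256 = 229 → e5.
Outer input = (K'⊕opad) ∥ inner = df 5c 5c ∥ e5.
Outer hash (tag): sum = 223+92+92+229 = 636; mod 256 = 124 → 7c.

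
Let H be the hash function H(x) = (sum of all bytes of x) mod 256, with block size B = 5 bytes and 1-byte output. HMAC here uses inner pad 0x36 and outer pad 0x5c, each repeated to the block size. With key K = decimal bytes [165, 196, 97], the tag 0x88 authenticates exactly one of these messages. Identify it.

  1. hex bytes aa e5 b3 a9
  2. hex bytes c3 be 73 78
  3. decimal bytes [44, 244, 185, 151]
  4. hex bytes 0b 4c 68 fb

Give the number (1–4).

Key decimal bytes [165, 196, 97] = a5 c4 61 is 3 bytes ≤ B = 5; zero-pad to 5 bytes: K' = a5 c4 61 00 00.
K' ⊕ ipad = 93 f2 57 36 36; K' ⊕ opad = f9 98 3d 5c 5c.
m1: inner = H(93 f2 57 36 36 aa e5 b3 a9) = 33; tag = H(f9 98 3d 5c 5c 33) = b9
m2: inner = H(93 f2 57 36 36 c3 be 73 78) = b4; tag = H(f9 98 3d 5c 5c b4) = 3a
m3: inner = H(93 f2 57 36 36 2c f4 b9 97) = b8; tag = H(f9 98 3d 5c 5c b8) = 3e
m4: inner = H(93 f2 57 36 36 0b 4c 68 fb) = 02; tag = H(f9 98 3d 5c 5c 02) = 88 ← matches

4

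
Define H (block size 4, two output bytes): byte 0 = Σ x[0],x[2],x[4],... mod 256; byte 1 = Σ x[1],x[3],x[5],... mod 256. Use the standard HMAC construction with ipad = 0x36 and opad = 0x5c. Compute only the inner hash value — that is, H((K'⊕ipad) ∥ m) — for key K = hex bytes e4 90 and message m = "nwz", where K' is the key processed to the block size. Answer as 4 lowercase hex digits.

Key hex bytes e4 90 is 2 bytes ≤ B = 4; zero-pad to 4 bytes: K' = e4 90 00 00.
K' ⊕ ipad = d2 a6 36 36.
Inner input = d2 a6 36 36 ∥ 6e 77 7a.
Inner hash: even-index sum = 496 mod 256 = 240; odd-index sum = 339 mod 256 = 83 → f0 53.

f053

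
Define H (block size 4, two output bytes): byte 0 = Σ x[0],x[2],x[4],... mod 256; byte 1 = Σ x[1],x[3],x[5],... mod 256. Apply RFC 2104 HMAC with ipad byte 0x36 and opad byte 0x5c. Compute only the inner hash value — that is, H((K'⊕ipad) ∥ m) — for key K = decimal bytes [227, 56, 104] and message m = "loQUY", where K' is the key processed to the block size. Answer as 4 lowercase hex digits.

Key decimal bytes [227, 56, 104] = e3 38 68 is 3 bytes ≤ B = 4; zero-pad to 4 bytes: K' = e3 38 68 00.
K' ⊕ ipad = d5 0e 5e 36.
Inner input = d5 0e 5e 36 ∥ 6c 6f 51 55 59.
Inner hash: even-index sum = 585 mod 256 = 73; odd-index sum = 264 mod 256 = 8 → 49 08.

4908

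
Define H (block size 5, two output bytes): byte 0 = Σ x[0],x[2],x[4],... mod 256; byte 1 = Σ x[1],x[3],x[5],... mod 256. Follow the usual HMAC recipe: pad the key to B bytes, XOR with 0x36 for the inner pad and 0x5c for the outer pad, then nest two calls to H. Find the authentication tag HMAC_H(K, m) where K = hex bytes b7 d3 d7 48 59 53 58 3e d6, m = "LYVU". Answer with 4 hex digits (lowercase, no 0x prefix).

Key hex bytes b7 d3 d7 48 59 53 58 3e d6 is 9 bytes > B = 5, so hash it first: H(key) = 15 ac, then zero-pad to 5 bytes: K' = 15 ac 00 00 00.
K' ⊕ ipad = 23 9a 36 36 36.  K' ⊕ opad = 49 f0 5c 5c 5c.
Inner input = (K'⊕ipad) ∥ m = 23 9a 36 36 36 ∥ 4c 59 56 55.
Inner hash: even-index sum = 317 mod 256 = 61; odd-index sum = 370 mod 256 = 114 → 3d 72.
Outer input = (K'⊕opad) ∥ inner = 49 f0 5c 5c 5c ∥ 3d 72.
Outer hash (tag): even-index sum = 371 mod 256 = 115; odd-index sum = 393 mod 256 = 137 → 73 89.

7389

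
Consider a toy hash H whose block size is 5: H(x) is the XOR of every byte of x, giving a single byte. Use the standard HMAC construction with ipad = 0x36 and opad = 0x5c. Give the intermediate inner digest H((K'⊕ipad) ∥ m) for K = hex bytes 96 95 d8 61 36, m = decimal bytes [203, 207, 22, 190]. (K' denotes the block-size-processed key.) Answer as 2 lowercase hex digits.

Key hex bytes 96 95 d8 61 36 is exactly B = 5 bytes: K' = 96 95 d8 61 36.
K' ⊕ ipad = a0 a3 ee 57 00.
Inner input = a0 a3 ee 57 00 ∥ cb cf 16 be.
Inner hash: XOR a0⊕a3⊕ee⊕57⊕00⊕cb⊕cf⊕16⊕be = 16.

16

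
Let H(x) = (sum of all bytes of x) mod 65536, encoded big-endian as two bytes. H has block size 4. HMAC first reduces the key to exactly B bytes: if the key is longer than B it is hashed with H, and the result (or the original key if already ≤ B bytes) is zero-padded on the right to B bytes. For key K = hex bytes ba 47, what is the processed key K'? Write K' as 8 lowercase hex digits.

Key hex bytes ba 47 is 2 bytes ≤ B = 4; zero-pad to 4 bytes: K' = ba 47 00 00.

ba470000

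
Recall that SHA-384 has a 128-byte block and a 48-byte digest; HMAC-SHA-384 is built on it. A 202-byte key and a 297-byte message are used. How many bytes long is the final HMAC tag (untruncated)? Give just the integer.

48

The tag is one SHA-384 digest: 48 bytes.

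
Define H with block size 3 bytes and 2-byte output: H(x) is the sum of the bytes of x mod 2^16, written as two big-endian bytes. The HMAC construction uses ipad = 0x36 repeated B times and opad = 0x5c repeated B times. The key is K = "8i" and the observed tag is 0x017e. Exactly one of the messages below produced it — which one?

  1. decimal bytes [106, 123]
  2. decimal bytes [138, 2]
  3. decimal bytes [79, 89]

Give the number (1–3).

1

Key "8i" = 38 69 is 2 bytes ≤ B = 3; zero-pad to 3 bytes: K' = 38 69 00.
K' ⊕ ipad = 0e 5f 36; K' ⊕ opad = 64 35 5c.
m1: inner = H(0e 5f 36 6a 7b) = 01 88; tag = H(64 35 5c 01 88) = 017e ← matches
m2: inner = H(0e 5f 36 8a 02) = 01 2f; tag = H(64 35 5c 01 2f) = 0125
m3: inner = H(0e 5f 36 4f 59) = 01 4b; tag = H(64 35 5c 01 4b) = 0141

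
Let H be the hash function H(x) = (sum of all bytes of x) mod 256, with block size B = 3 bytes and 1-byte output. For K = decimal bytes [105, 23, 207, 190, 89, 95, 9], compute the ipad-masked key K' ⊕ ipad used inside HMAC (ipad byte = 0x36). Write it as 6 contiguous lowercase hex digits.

Key decimal bytes [105, 23, 207, 190, 89, 95, 9] = 69 17 cf be 59 5f 09 is 7 bytes > B = 3, so hash it first: H(key) = ce, then zero-pad to 3 bytes: K' = ce 00 00.
XOR each byte with 0x36: ce⊕36=f8, 00⊕36=36, 00⊕36=36.

f83636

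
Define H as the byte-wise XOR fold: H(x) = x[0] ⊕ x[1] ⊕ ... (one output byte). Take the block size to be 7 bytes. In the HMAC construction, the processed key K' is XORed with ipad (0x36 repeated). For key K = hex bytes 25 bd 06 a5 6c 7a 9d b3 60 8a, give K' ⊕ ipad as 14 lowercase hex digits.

Key hex bytes 25 bd 06 a5 6c 7a 9d b3 60 8a is 10 bytes > B = 7, so hash it first: H(key) = e9, then zero-pad to 7 bytes: K' = e9 00 00 00 00 00 00.
XOR each byte with 0x36: e9⊕36=df, 00⊕36=36, 00⊕36=36, 00⊕36=36, 00⊕36=36, 00⊕36=36, 00⊕36=36.

df363636363636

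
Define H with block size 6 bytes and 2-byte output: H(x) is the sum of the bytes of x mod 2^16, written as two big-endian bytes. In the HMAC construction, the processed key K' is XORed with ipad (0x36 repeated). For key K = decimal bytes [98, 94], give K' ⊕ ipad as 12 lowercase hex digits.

546836363636

Key decimal bytes [98, 94] = 62 5e is 2 bytes ≤ B = 6; zero-pad to 6 bytes: K' = 62 5e 00 00 00 00.
XOR each byte with 0x36: 62⊕36=54, 5e⊕36=68, 00⊕36=36, 00⊕36=36, 00⊕36=36, 00⊕36=36.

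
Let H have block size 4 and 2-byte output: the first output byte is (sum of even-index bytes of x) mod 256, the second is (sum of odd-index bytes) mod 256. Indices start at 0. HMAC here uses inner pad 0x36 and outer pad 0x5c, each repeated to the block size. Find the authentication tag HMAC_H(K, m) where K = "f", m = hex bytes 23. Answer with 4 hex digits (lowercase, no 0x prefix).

Key "f" = 66 is 1 byte ≤ B = 4; zero-pad to 4 bytes: K' = 66 00 00 00.
K' ⊕ ipad = 50 36 36 36.  K' ⊕ opad = 3a 5c 5c 5c.
Inner input = (K'⊕ipad) ∥ m = 50 36 36 36 ∥ 23.
Inner hash: even-index sum = 169 mod 256 = 169; odd-index sum = 108 mod 256 = 108 → a9 6c.
Outer input = (K'⊕opad) ∥ inner = 3a 5c 5c 5c ∥ a9 6c.
Outer hash (tag): even-index sum = 319 mod 256 = 63; odd-index sum = 292 mod 256 = 36 → 3f 24.

3f24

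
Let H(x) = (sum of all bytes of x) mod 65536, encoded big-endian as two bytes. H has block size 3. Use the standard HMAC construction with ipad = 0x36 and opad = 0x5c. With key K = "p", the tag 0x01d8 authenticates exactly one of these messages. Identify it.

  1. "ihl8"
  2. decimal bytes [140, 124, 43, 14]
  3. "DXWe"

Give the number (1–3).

Key "p" = 70 is 1 byte ≤ B = 3; zero-pad to 3 bytes: K' = 70 00 00.
K' ⊕ ipad = 46 36 36; K' ⊕ opad = 2c 5c 5c.
m1: inner = H(46 36 36 69 68 6c 38) = 02 27; tag = H(2c 5c 5c 02 27) = 010d
m2: inner = H(46 36 36 8c 7c 2b 0e) = 01 f3; tag = H(2c 5c 5c 01 f3) = 01d8 ← matches
m3: inner = H(46 36 36 44 58 57 65) = 02 0a; tag = H(2c 5c 5c 02 0a) = 00f0

2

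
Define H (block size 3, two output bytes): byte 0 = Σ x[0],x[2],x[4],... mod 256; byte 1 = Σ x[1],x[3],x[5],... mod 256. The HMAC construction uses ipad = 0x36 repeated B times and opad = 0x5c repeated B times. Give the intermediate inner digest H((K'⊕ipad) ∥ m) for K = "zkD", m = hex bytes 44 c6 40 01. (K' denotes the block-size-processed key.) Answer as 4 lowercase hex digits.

85e1

Key "zkD" = 7a 6b 44 is exactly B = 3 bytes: K' = 7a 6b 44.
K' ⊕ ipad = 4c 5d 72.
Inner input = 4c 5d 72 ∥ 44 c6 40 01.
Inner hash: even-index sum = 389 mod 256 = 133; odd-index sum = 225 mod 256 = 225 → 85 e1.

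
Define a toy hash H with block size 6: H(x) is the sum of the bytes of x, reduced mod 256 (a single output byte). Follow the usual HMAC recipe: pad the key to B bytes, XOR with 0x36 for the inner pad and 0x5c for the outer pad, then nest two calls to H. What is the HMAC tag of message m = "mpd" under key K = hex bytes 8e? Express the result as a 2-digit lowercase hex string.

a5

Key hex bytes 8e is 1 byte ≤ B = 6; zero-pad to 6 bytes: K' = 8e 00 00 00 00 00.
K' ⊕ ipad = b8 36 36 36 36 36.  K' ⊕ opad = d2 5c 5c 5c 5c 5c.
Inner input = (K'⊕ipad) ∥ m = b8 36 36 36 36 36 ∥ 6d 70 64.
Inner hash: sum = 184+54+54+54+54+54+109+112+100 = 775; mod 256 = 7 → 07.
Outer input = (K'⊕opad) ∥ inner = d2 5c 5c 5c 5c 5c ∥ 07.
Outer hash (tag): sum = 210+92+92+92+92+92+7 = 677; mod 256 = 165 → a5.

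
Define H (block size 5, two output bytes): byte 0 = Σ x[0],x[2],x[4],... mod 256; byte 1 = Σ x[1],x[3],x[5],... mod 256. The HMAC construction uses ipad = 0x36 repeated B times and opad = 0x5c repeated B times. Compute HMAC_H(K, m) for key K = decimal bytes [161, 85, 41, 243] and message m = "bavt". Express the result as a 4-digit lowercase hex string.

ce79

Key decimal bytes [161, 85, 41, 243] = a1 55 29 f3 is 4 bytes ≤ B = 5; zero-pad to 5 bytes: K' = a1 55 29 f3 00.
K' ⊕ ipad = 97 63 1f c5 36.  K' ⊕ opad = fd 09 75 af 5c.
Inner input = (K'⊕ipad) ∥ m = 97 63 1f c5 36 ∥ 62 61 76 74.
Inner hash: even-index sum = 449 mod 256 = 193; odd-index sum = 512 mod 256 = 0 → c1 00.
Outer input = (K'⊕opad) ∥ inner = fd 09 75 af 5c ∥ c1 00.
Outer hash (tag): even-index sum = 462 mod 256 = 206; odd-index sum = 377 mod 256 = 121 → ce 79.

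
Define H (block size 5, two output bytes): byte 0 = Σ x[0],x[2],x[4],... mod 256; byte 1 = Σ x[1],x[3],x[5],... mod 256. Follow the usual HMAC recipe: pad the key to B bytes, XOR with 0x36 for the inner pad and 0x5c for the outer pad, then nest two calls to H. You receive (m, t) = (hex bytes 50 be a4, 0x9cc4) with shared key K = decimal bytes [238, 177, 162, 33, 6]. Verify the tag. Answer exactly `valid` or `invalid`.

Key decimal bytes [238, 177, 162, 33, 6] = ee b1 a2 21 06 is exactly B = 5 bytes: K' = ee b1 a2 21 06.
K' ⊕ ipad = d8 87 94 17 30; K' ⊕ opad = b2 ed fe 7d 5a.
Inner hash: even-index sum = 602 mod 256 = 90; odd-index sum = 402 mod 256 = 146 → 5a 92.
Outer hash (recomputed tag): even-index sum = 668 mod 256 = 156; odd-index sum = 452 mod 256 = 196 → 9c c4.
Recomputed tag = 9cc4; claimed = 9cc4 → match.

valid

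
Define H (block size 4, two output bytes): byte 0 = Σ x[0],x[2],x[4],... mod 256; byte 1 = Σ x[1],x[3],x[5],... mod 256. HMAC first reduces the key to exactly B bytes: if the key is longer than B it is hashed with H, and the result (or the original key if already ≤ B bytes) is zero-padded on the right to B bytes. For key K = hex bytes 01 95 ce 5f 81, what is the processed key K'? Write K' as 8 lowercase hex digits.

|K| = 5 > B = 4, so first hash the key.
H(K): even-index sum = 336 mod 256 = 80; odd-index sum = 244 mod 256 = 244 → 50 f4.
Zero-pad H(K) = 50 f4 to 4 bytes: K' = 50 f4 00 00.

50f40000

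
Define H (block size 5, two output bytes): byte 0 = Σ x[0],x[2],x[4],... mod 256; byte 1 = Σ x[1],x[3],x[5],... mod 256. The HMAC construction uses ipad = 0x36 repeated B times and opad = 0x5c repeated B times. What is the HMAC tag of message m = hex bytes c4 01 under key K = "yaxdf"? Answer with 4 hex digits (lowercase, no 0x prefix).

Key "yaxdf" = 79 61 78 64 66 is exactly B = 5 bytes: K' = 79 61 78 64 66.
K' ⊕ ipad = 4f 57 4e 52 50.  K' ⊕ opad = 25 3d 24 38 3a.
Inner input = (K'⊕ipad) ∥ m = 4f 57 4e 52 50 ∥ c4 01.
Inner hash: even-index sum = 238 mod 256 = 238; odd-index sum = 365 mod 256 = 109 → ee 6d.
Outer input = (K'⊕opad) ∥ inner = 25 3d 24 38 3a ∥ ee 6d.
Outer hash (tag): even-index sum = 240 mod 256 = 240; odd-index sum = 355 mod 256 = 99 → f0 63.

f063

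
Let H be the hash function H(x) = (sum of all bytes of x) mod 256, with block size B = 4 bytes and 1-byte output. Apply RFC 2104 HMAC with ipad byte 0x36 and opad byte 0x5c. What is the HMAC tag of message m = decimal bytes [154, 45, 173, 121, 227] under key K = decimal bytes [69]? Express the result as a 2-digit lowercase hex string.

Key decimal bytes [69] = 45 is 1 byte ≤ B = 4; zero-pad to 4 bytes: K' = 45 00 00 00.
K' ⊕ ipad = 73 36 36 36.  K' ⊕ opad = 19 5c 5c 5c.
Inner input = (K'⊕ipad) ∥ m = 73 36 36 36 ∥ 9a 2d ad 79 e3.
Inner hash: sum = 115+54+54+54+154+45+173+121+227 = 997; mod 256 = 229 → e5.
Outer input = (K'⊕opad) ∥ inner = 19 5c 5c 5c ∥ e5.
Outer hash (tag): sum = 25+92+92+92+229 = 530; mod 256 = 18 → 12.

12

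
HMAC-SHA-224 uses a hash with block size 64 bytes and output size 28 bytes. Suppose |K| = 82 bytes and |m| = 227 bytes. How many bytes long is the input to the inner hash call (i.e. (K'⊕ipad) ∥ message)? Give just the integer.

Key is 82 > 64 bytes, so it is hashed to 28 bytes then zero-padded to 64: |K'| = 64.
Inner input = (K'⊕ipad) ∥ m → 64 + 227 = 291 bytes.

291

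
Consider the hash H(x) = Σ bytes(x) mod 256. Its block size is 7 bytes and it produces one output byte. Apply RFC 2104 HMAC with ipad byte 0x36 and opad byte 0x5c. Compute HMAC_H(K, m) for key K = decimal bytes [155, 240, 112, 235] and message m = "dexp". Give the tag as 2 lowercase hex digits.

53

Key decimal bytes [155, 240, 112, 235] = 9b f0 70 eb is 4 bytes ≤ B = 7; zero-pad to 7 bytes: K' = 9b f0 70 eb 00 00 00.
K' ⊕ ipad = ad c6 46 dd 36 36 36.  K' ⊕ opad = c7 ac 2c b7 5c 5c 5c.
Inner input = (K'⊕ipad) ∥ m = ad c6 46 dd 36 36 36 ∥ 64 65 78 70.
Inner hash: sum = 173+198+70+221+54+54+54+100+101+120+112 = 1257; mod 256 = 233 → e9.
Outer input = (K'⊕opad) ∥ inner = c7 ac 2c b7 5c 5c 5c ∥ e9.
Outer hash (tag): sum = 199+172+44+183+92+92+92+233 = 1107; mod 256 = 83 → 53.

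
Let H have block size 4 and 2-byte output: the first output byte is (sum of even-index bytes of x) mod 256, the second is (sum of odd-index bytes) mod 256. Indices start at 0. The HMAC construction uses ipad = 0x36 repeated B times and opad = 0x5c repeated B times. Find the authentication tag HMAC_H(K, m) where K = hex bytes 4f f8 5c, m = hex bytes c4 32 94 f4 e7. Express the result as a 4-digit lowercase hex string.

352a

Key hex bytes 4f f8 5c is 3 bytes ≤ B = 4; zero-pad to 4 bytes: K' = 4f f8 5c 00.
K' ⊕ ipad = 79 ce 6a 36.  K' ⊕ opad = 13 a4 00 5c.
Inner input = (K'⊕ipad) ∥ m = 79 ce 6a 36 ∥ c4 32 94 f4 e7.
Inner hash: even-index sum = 802 mod 256 = 34; odd-index sum = 554 mod 256 = 42 → 22 2a.
Outer input = (K'⊕opad) ∥ inner = 13 a4 00 5c ∥ 22 2a.
Outer hash (tag): even-index sum = 53 mod 256 = 53; odd-index sum = 298 mod 256 = 42 → 35 2a.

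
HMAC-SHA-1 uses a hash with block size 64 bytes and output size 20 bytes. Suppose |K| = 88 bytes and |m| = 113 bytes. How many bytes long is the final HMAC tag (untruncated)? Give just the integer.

The tag is one SHA-1 digest: 20 bytes.

20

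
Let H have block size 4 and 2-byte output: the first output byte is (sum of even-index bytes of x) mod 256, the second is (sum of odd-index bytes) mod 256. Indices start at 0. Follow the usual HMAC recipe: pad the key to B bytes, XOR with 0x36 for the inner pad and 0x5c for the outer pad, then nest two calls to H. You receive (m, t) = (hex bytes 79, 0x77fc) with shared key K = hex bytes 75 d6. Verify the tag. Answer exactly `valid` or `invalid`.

valid

Key hex bytes 75 d6 is 2 bytes ≤ B = 4; zero-pad to 4 bytes: K' = 75 d6 00 00.
K' ⊕ ipad = 43 e0 36 36; K' ⊕ opad = 29 8a 5c 5c.
Inner hash: even-index sum = 242 mod 256 = 242; odd-index sum = 278 mod 256 = 22 → f2 16.
Outer hash (recomputed tag): even-index sum = 375 mod 256 = 119; odd-index sum = 252 mod 256 = 252 → 77 fc.
Recomputed tag = 77fc; claimed = 77fc → match.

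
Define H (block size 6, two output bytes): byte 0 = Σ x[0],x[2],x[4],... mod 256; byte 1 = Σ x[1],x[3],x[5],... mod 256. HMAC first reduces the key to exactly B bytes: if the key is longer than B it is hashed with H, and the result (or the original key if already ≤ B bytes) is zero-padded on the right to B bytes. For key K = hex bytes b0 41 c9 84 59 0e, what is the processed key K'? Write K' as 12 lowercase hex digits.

Key hex bytes b0 41 c9 84 59 0e is exactly B = 6 bytes: K' = b0 41 c9 84 59 0e.

b041c984590e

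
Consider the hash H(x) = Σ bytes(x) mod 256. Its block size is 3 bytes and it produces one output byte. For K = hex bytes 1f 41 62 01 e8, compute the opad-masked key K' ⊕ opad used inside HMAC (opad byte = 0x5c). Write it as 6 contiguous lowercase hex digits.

Key hex bytes 1f 41 62 01 e8 is 5 bytes > B = 3, so hash it first: H(key) = ab, then zero-pad to 3 bytes: K' = ab 00 00.
XOR each byte with 0x5c: ab⊕5c=f7, 00⊕5c=5c, 00⊕5c=5c.

f75c5c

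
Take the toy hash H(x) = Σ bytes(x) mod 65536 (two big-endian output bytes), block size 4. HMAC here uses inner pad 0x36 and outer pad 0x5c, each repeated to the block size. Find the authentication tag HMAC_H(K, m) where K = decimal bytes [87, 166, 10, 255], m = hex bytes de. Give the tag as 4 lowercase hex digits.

Key decimal bytes [87, 166, 10, 255] = 57 a6 0a ff is exactly B = 4 bytes: K' = 57 a6 0a ff.
K' ⊕ ipad = 61 90 3c c9.  K' ⊕ opad = 0b fa 56 a3.
Inner input = (K'⊕ipad) ∥ m = 61 90 3c c9 ∥ de.
Inner hash: sum = 97+144+60+201+222 = 724 → 02 d4.
Outer input = (K'⊕opad) ∥ inner = 0b fa 56 a3 ∥ 02 d4.
Outer hash (tag): sum = 11+250+86+163+2+212 = 724 → 02 d4.

02d4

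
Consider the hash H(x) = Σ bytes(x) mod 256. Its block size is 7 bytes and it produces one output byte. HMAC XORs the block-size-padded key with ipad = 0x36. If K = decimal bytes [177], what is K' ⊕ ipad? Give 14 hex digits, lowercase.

Key decimal bytes [177] = b1 is 1 byte ≤ B = 7; zero-pad to 7 bytes: K' = b1 00 00 00 00 00 00.
XOR each byte with 0x36: b1⊕36=87, 00⊕36=36, 00⊕36=36, 00⊕36=36, 00⊕36=36, 00⊕36=36, 00⊕36=36.

87363636363636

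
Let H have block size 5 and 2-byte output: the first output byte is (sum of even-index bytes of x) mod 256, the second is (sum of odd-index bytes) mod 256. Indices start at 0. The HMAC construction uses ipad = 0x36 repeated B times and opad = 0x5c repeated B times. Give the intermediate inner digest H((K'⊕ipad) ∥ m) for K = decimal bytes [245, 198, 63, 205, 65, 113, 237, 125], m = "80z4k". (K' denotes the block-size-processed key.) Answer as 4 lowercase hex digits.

240a

Key decimal bytes [245, 198, 63, 205, 65, 113, 237, 125] = f5 c6 3f cd 41 71 ed 7d is 8 bytes > B = 5, so hash it first: H(key) = 62 81, then zero-pad to 5 bytes: K' = 62 81 00 00 00.
K' ⊕ ipad = 54 b7 36 36 36.
Inner input = 54 b7 36 36 36 ∥ 38 30 7a 34 6b.
Inner hash: even-index sum = 292 mod 256 = 36; odd-index sum = 522 mod 256 = 10 → 24 0a.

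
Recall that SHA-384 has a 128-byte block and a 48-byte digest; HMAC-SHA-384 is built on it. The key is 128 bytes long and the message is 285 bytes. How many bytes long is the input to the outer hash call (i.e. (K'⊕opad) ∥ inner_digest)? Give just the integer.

Key is 128 ≤ 128 bytes, zero-padded: |K'| = 128.
Outer input = (K'⊕opad) ∥ H(inner) → 128 + 48 = 176 bytes.

176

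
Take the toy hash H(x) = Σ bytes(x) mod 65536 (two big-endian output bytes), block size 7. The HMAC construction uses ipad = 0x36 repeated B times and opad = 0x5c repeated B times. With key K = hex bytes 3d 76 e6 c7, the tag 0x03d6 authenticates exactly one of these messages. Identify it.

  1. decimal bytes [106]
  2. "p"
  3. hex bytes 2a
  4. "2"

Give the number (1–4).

Key hex bytes 3d 76 e6 c7 is 4 bytes ≤ B = 7; zero-pad to 7 bytes: K' = 3d 76 e6 c7 00 00 00.
K' ⊕ ipad = 0b 40 d0 f1 36 36 36; K' ⊕ opad = 61 2a ba 9b 5c 5c 5c.
m1: inner = H(0b 40 d0 f1 36 36 36 6a) = 03 18; tag = H(61 2a ba 9b 5c 5c 5c 03 18) = 030f
m2: inner = H(0b 40 d0 f1 36 36 36 70) = 03 1e; tag = H(61 2a ba 9b 5c 5c 5c 03 1e) = 0315
m3: inner = H(0b 40 d0 f1 36 36 36 2a) = 02 d8; tag = H(61 2a ba 9b 5c 5c 5c 02 d8) = 03ce
m4: inner = H(0b 40 d0 f1 36 36 36 32) = 02 e0; tag = H(61 2a ba 9b 5c 5c 5c 02 e0) = 03d6 ← matches

4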